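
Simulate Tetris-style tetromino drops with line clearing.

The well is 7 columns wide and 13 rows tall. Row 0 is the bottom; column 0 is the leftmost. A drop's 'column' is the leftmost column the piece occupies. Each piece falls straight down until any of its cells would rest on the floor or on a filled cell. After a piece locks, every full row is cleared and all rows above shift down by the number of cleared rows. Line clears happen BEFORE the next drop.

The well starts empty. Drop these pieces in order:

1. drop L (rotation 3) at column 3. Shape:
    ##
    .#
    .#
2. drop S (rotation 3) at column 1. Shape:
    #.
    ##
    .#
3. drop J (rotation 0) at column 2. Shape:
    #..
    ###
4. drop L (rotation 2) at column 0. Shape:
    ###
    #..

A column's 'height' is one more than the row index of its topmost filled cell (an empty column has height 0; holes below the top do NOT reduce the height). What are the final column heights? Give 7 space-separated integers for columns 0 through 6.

Drop 1: L rot3 at col 3 lands with bottom-row=0; cleared 0 line(s) (total 0); column heights now [0 0 0 3 3 0 0], max=3
Drop 2: S rot3 at col 1 lands with bottom-row=0; cleared 0 line(s) (total 0); column heights now [0 3 2 3 3 0 0], max=3
Drop 3: J rot0 at col 2 lands with bottom-row=3; cleared 0 line(s) (total 0); column heights now [0 3 5 4 4 0 0], max=5
Drop 4: L rot2 at col 0 lands with bottom-row=4; cleared 0 line(s) (total 0); column heights now [6 6 6 4 4 0 0], max=6

Answer: 6 6 6 4 4 0 0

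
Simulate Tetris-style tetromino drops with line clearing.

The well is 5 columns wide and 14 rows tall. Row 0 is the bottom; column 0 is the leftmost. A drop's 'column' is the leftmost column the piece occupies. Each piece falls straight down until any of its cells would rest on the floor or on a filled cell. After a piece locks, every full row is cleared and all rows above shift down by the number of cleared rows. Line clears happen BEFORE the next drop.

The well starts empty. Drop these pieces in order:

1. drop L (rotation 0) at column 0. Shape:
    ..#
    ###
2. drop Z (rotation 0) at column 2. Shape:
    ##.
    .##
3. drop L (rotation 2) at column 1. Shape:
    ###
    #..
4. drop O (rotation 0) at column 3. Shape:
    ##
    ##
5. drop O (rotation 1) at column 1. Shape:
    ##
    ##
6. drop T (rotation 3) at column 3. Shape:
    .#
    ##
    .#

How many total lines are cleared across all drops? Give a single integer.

Answer: 0

Derivation:
Drop 1: L rot0 at col 0 lands with bottom-row=0; cleared 0 line(s) (total 0); column heights now [1 1 2 0 0], max=2
Drop 2: Z rot0 at col 2 lands with bottom-row=1; cleared 0 line(s) (total 0); column heights now [1 1 3 3 2], max=3
Drop 3: L rot2 at col 1 lands with bottom-row=2; cleared 0 line(s) (total 0); column heights now [1 4 4 4 2], max=4
Drop 4: O rot0 at col 3 lands with bottom-row=4; cleared 0 line(s) (total 0); column heights now [1 4 4 6 6], max=6
Drop 5: O rot1 at col 1 lands with bottom-row=4; cleared 0 line(s) (total 0); column heights now [1 6 6 6 6], max=6
Drop 6: T rot3 at col 3 lands with bottom-row=6; cleared 0 line(s) (total 0); column heights now [1 6 6 8 9], max=9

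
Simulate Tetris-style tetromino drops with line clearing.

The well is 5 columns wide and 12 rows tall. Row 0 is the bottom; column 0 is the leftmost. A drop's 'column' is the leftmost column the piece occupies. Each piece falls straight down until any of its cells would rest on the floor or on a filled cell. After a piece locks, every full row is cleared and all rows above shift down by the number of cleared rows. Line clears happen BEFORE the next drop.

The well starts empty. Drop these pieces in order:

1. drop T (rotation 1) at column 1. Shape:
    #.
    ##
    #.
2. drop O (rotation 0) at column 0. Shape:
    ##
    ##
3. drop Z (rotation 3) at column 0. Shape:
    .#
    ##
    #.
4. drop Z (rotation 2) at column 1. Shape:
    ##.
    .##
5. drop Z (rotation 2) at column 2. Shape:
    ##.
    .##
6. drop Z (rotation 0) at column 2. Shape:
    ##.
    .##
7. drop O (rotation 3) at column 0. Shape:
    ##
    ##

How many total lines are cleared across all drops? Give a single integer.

Drop 1: T rot1 at col 1 lands with bottom-row=0; cleared 0 line(s) (total 0); column heights now [0 3 2 0 0], max=3
Drop 2: O rot0 at col 0 lands with bottom-row=3; cleared 0 line(s) (total 0); column heights now [5 5 2 0 0], max=5
Drop 3: Z rot3 at col 0 lands with bottom-row=5; cleared 0 line(s) (total 0); column heights now [7 8 2 0 0], max=8
Drop 4: Z rot2 at col 1 lands with bottom-row=7; cleared 0 line(s) (total 0); column heights now [7 9 9 8 0], max=9
Drop 5: Z rot2 at col 2 lands with bottom-row=8; cleared 0 line(s) (total 0); column heights now [7 9 10 10 9], max=10
Drop 6: Z rot0 at col 2 lands with bottom-row=10; cleared 0 line(s) (total 0); column heights now [7 9 12 12 11], max=12
Drop 7: O rot3 at col 0 lands with bottom-row=9; cleared 0 line(s) (total 0); column heights now [11 11 12 12 11], max=12

Answer: 0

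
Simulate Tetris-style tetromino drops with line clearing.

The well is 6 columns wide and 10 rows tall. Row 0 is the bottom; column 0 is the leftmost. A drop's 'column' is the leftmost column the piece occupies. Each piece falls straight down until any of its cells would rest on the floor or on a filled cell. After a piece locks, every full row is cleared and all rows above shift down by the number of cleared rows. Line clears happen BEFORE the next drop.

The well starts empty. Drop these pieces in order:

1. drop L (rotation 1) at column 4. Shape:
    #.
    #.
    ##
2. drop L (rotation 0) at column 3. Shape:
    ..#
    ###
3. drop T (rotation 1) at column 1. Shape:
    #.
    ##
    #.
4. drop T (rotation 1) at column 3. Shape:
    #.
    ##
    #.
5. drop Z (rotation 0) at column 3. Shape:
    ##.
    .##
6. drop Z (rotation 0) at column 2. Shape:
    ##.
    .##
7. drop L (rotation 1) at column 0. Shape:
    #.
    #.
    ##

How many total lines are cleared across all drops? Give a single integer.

Drop 1: L rot1 at col 4 lands with bottom-row=0; cleared 0 line(s) (total 0); column heights now [0 0 0 0 3 1], max=3
Drop 2: L rot0 at col 3 lands with bottom-row=3; cleared 0 line(s) (total 0); column heights now [0 0 0 4 4 5], max=5
Drop 3: T rot1 at col 1 lands with bottom-row=0; cleared 0 line(s) (total 0); column heights now [0 3 2 4 4 5], max=5
Drop 4: T rot1 at col 3 lands with bottom-row=4; cleared 0 line(s) (total 0); column heights now [0 3 2 7 6 5], max=7
Drop 5: Z rot0 at col 3 lands with bottom-row=6; cleared 0 line(s) (total 0); column heights now [0 3 2 8 8 7], max=8
Drop 6: Z rot0 at col 2 lands with bottom-row=8; cleared 0 line(s) (total 0); column heights now [0 3 10 10 9 7], max=10
Drop 7: L rot1 at col 0 lands with bottom-row=3; cleared 0 line(s) (total 0); column heights now [6 4 10 10 9 7], max=10

Answer: 0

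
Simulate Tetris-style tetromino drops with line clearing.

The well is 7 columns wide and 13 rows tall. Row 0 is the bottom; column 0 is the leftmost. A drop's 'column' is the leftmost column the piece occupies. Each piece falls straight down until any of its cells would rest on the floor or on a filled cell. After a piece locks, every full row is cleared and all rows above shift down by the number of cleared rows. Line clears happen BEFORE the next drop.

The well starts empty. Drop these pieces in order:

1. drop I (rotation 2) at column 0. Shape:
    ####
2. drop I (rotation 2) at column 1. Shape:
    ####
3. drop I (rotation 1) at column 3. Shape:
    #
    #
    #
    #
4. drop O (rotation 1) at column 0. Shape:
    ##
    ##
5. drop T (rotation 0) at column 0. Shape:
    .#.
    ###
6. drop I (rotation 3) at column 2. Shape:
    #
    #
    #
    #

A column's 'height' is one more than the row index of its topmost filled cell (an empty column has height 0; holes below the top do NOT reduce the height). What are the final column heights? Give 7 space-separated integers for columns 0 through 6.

Answer: 5 6 9 6 2 0 0

Derivation:
Drop 1: I rot2 at col 0 lands with bottom-row=0; cleared 0 line(s) (total 0); column heights now [1 1 1 1 0 0 0], max=1
Drop 2: I rot2 at col 1 lands with bottom-row=1; cleared 0 line(s) (total 0); column heights now [1 2 2 2 2 0 0], max=2
Drop 3: I rot1 at col 3 lands with bottom-row=2; cleared 0 line(s) (total 0); column heights now [1 2 2 6 2 0 0], max=6
Drop 4: O rot1 at col 0 lands with bottom-row=2; cleared 0 line(s) (total 0); column heights now [4 4 2 6 2 0 0], max=6
Drop 5: T rot0 at col 0 lands with bottom-row=4; cleared 0 line(s) (total 0); column heights now [5 6 5 6 2 0 0], max=6
Drop 6: I rot3 at col 2 lands with bottom-row=5; cleared 0 line(s) (total 0); column heights now [5 6 9 6 2 0 0], max=9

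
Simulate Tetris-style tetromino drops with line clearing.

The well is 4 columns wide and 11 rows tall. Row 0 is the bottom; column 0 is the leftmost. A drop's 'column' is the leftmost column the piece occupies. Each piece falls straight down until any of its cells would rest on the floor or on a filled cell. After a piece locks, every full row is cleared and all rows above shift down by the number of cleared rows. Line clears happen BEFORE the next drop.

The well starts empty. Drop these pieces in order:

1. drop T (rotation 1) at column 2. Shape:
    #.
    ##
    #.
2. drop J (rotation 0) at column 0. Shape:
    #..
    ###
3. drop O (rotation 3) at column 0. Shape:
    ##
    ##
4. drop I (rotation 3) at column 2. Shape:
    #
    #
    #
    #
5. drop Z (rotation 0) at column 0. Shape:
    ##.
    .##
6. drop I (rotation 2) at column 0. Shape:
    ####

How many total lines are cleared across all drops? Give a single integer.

Answer: 1

Derivation:
Drop 1: T rot1 at col 2 lands with bottom-row=0; cleared 0 line(s) (total 0); column heights now [0 0 3 2], max=3
Drop 2: J rot0 at col 0 lands with bottom-row=3; cleared 0 line(s) (total 0); column heights now [5 4 4 2], max=5
Drop 3: O rot3 at col 0 lands with bottom-row=5; cleared 0 line(s) (total 0); column heights now [7 7 4 2], max=7
Drop 4: I rot3 at col 2 lands with bottom-row=4; cleared 0 line(s) (total 0); column heights now [7 7 8 2], max=8
Drop 5: Z rot0 at col 0 lands with bottom-row=8; cleared 0 line(s) (total 0); column heights now [10 10 9 2], max=10
Drop 6: I rot2 at col 0 lands with bottom-row=10; cleared 1 line(s) (total 1); column heights now [10 10 9 2], max=10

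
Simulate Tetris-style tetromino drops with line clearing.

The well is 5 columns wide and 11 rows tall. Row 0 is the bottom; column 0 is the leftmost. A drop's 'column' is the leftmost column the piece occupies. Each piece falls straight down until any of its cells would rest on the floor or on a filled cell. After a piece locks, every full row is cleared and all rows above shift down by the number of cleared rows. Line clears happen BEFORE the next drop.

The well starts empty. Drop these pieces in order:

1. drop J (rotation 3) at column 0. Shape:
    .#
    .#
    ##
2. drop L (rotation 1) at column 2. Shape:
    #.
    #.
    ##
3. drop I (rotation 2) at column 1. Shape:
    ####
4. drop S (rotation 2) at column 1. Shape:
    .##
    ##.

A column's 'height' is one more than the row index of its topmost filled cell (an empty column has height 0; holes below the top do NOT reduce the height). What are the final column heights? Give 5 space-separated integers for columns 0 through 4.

Drop 1: J rot3 at col 0 lands with bottom-row=0; cleared 0 line(s) (total 0); column heights now [1 3 0 0 0], max=3
Drop 2: L rot1 at col 2 lands with bottom-row=0; cleared 0 line(s) (total 0); column heights now [1 3 3 1 0], max=3
Drop 3: I rot2 at col 1 lands with bottom-row=3; cleared 0 line(s) (total 0); column heights now [1 4 4 4 4], max=4
Drop 4: S rot2 at col 1 lands with bottom-row=4; cleared 0 line(s) (total 0); column heights now [1 5 6 6 4], max=6

Answer: 1 5 6 6 4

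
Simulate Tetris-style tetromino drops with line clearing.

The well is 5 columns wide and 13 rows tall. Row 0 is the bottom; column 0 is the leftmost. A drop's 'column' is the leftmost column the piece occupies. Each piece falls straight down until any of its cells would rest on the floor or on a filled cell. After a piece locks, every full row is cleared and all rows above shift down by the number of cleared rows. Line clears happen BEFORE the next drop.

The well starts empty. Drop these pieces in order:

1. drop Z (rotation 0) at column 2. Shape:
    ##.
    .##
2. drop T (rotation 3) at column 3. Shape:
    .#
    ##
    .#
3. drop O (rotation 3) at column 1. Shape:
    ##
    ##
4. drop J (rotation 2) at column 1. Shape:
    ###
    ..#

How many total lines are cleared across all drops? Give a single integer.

Answer: 0

Derivation:
Drop 1: Z rot0 at col 2 lands with bottom-row=0; cleared 0 line(s) (total 0); column heights now [0 0 2 2 1], max=2
Drop 2: T rot3 at col 3 lands with bottom-row=1; cleared 0 line(s) (total 0); column heights now [0 0 2 3 4], max=4
Drop 3: O rot3 at col 1 lands with bottom-row=2; cleared 0 line(s) (total 0); column heights now [0 4 4 3 4], max=4
Drop 4: J rot2 at col 1 lands with bottom-row=3; cleared 0 line(s) (total 0); column heights now [0 5 5 5 4], max=5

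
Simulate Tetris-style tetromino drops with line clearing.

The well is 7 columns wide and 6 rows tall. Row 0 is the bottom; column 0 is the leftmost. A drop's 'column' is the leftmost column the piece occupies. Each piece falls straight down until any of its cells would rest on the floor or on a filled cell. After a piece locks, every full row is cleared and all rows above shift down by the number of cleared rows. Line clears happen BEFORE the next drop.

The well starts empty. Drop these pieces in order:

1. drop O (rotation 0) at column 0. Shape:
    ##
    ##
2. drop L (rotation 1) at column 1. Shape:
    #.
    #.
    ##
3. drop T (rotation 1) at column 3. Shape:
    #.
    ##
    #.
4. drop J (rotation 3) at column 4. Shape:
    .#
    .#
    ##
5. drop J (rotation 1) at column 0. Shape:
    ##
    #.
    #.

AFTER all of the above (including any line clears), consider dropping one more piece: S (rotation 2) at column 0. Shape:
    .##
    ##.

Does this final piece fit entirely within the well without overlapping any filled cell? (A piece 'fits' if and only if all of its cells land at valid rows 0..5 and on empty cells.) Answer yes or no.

Drop 1: O rot0 at col 0 lands with bottom-row=0; cleared 0 line(s) (total 0); column heights now [2 2 0 0 0 0 0], max=2
Drop 2: L rot1 at col 1 lands with bottom-row=2; cleared 0 line(s) (total 0); column heights now [2 5 3 0 0 0 0], max=5
Drop 3: T rot1 at col 3 lands with bottom-row=0; cleared 0 line(s) (total 0); column heights now [2 5 3 3 2 0 0], max=5
Drop 4: J rot3 at col 4 lands with bottom-row=2; cleared 0 line(s) (total 0); column heights now [2 5 3 3 3 5 0], max=5
Drop 5: J rot1 at col 0 lands with bottom-row=3; cleared 0 line(s) (total 0); column heights now [6 6 3 3 3 5 0], max=6
Test piece S rot2 at col 0 (width 3): heights before test = [6 6 3 3 3 5 0]; fits = False

Answer: no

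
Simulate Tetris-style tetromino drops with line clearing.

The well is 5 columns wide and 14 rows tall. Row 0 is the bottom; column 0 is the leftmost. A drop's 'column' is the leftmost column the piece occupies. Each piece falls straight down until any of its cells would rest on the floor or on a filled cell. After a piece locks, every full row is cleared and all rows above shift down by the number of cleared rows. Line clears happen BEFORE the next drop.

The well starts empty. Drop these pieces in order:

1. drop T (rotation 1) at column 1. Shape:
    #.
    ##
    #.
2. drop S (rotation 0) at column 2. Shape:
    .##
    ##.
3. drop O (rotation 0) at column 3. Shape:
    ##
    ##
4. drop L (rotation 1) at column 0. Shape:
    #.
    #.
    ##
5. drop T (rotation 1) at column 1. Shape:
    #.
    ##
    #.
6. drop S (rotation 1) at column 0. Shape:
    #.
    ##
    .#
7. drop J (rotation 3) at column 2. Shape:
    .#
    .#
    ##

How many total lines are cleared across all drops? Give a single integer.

Drop 1: T rot1 at col 1 lands with bottom-row=0; cleared 0 line(s) (total 0); column heights now [0 3 2 0 0], max=3
Drop 2: S rot0 at col 2 lands with bottom-row=2; cleared 0 line(s) (total 0); column heights now [0 3 3 4 4], max=4
Drop 3: O rot0 at col 3 lands with bottom-row=4; cleared 0 line(s) (total 0); column heights now [0 3 3 6 6], max=6
Drop 4: L rot1 at col 0 lands with bottom-row=3; cleared 0 line(s) (total 0); column heights now [6 4 3 6 6], max=6
Drop 5: T rot1 at col 1 lands with bottom-row=4; cleared 1 line(s) (total 1); column heights now [5 6 3 5 5], max=6
Drop 6: S rot1 at col 0 lands with bottom-row=6; cleared 0 line(s) (total 1); column heights now [9 8 3 5 5], max=9
Drop 7: J rot3 at col 2 lands with bottom-row=5; cleared 0 line(s) (total 1); column heights now [9 8 6 8 5], max=9

Answer: 1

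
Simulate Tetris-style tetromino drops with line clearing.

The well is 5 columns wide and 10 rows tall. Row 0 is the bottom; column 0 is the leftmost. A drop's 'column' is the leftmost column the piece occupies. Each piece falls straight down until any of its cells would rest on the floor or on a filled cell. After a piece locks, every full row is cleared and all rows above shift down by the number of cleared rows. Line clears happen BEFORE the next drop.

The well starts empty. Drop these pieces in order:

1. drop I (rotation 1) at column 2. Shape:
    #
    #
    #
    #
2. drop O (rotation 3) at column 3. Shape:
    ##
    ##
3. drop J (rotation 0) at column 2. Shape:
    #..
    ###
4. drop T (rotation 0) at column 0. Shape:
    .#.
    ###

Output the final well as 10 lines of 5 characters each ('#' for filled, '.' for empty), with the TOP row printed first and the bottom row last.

Drop 1: I rot1 at col 2 lands with bottom-row=0; cleared 0 line(s) (total 0); column heights now [0 0 4 0 0], max=4
Drop 2: O rot3 at col 3 lands with bottom-row=0; cleared 0 line(s) (total 0); column heights now [0 0 4 2 2], max=4
Drop 3: J rot0 at col 2 lands with bottom-row=4; cleared 0 line(s) (total 0); column heights now [0 0 6 5 5], max=6
Drop 4: T rot0 at col 0 lands with bottom-row=6; cleared 0 line(s) (total 0); column heights now [7 8 7 5 5], max=8

Answer: .....
.....
.#...
###..
..#..
..###
..#..
..#..
..###
..###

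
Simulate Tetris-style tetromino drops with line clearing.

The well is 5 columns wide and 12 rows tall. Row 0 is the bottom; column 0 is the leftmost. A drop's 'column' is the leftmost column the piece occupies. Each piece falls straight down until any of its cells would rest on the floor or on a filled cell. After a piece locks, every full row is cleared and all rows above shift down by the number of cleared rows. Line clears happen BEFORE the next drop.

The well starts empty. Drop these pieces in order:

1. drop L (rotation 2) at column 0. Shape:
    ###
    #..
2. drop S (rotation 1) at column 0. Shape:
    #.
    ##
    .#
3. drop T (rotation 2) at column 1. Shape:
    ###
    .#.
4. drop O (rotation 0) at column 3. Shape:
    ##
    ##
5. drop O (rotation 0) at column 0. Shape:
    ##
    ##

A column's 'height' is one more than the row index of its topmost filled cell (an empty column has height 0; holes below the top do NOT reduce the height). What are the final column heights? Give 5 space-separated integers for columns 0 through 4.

Answer: 7 7 5 7 7

Derivation:
Drop 1: L rot2 at col 0 lands with bottom-row=0; cleared 0 line(s) (total 0); column heights now [2 2 2 0 0], max=2
Drop 2: S rot1 at col 0 lands with bottom-row=2; cleared 0 line(s) (total 0); column heights now [5 4 2 0 0], max=5
Drop 3: T rot2 at col 1 lands with bottom-row=3; cleared 0 line(s) (total 0); column heights now [5 5 5 5 0], max=5
Drop 4: O rot0 at col 3 lands with bottom-row=5; cleared 0 line(s) (total 0); column heights now [5 5 5 7 7], max=7
Drop 5: O rot0 at col 0 lands with bottom-row=5; cleared 0 line(s) (total 0); column heights now [7 7 5 7 7], max=7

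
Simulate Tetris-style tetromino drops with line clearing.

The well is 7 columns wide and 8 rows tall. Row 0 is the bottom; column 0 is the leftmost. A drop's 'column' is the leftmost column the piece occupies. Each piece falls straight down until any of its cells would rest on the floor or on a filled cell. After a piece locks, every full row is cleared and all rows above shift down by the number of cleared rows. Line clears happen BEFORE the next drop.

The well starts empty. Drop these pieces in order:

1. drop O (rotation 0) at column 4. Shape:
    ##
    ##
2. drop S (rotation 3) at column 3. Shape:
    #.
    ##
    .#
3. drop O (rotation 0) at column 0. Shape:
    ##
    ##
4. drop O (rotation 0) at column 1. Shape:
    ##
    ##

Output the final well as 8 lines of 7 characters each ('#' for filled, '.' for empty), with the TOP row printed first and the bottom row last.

Answer: .......
.......
.......
...#...
.####..
.##.#..
##..##.
##..##.

Derivation:
Drop 1: O rot0 at col 4 lands with bottom-row=0; cleared 0 line(s) (total 0); column heights now [0 0 0 0 2 2 0], max=2
Drop 2: S rot3 at col 3 lands with bottom-row=2; cleared 0 line(s) (total 0); column heights now [0 0 0 5 4 2 0], max=5
Drop 3: O rot0 at col 0 lands with bottom-row=0; cleared 0 line(s) (total 0); column heights now [2 2 0 5 4 2 0], max=5
Drop 4: O rot0 at col 1 lands with bottom-row=2; cleared 0 line(s) (total 0); column heights now [2 4 4 5 4 2 0], max=5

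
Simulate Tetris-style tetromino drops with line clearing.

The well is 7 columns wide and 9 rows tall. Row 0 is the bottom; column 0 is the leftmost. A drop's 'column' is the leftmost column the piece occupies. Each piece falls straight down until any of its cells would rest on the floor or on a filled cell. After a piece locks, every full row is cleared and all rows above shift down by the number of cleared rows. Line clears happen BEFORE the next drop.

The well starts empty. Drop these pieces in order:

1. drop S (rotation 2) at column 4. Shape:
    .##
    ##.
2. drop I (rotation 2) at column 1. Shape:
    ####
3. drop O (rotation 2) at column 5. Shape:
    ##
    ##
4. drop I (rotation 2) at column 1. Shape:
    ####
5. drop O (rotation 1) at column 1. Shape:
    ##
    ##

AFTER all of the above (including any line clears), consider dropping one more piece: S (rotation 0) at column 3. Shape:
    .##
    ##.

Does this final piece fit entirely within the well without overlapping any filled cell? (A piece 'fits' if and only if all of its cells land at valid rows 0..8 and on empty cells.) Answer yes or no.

Drop 1: S rot2 at col 4 lands with bottom-row=0; cleared 0 line(s) (total 0); column heights now [0 0 0 0 1 2 2], max=2
Drop 2: I rot2 at col 1 lands with bottom-row=1; cleared 0 line(s) (total 0); column heights now [0 2 2 2 2 2 2], max=2
Drop 3: O rot2 at col 5 lands with bottom-row=2; cleared 0 line(s) (total 0); column heights now [0 2 2 2 2 4 4], max=4
Drop 4: I rot2 at col 1 lands with bottom-row=2; cleared 0 line(s) (total 0); column heights now [0 3 3 3 3 4 4], max=4
Drop 5: O rot1 at col 1 lands with bottom-row=3; cleared 0 line(s) (total 0); column heights now [0 5 5 3 3 4 4], max=5
Test piece S rot0 at col 3 (width 3): heights before test = [0 5 5 3 3 4 4]; fits = True

Answer: yes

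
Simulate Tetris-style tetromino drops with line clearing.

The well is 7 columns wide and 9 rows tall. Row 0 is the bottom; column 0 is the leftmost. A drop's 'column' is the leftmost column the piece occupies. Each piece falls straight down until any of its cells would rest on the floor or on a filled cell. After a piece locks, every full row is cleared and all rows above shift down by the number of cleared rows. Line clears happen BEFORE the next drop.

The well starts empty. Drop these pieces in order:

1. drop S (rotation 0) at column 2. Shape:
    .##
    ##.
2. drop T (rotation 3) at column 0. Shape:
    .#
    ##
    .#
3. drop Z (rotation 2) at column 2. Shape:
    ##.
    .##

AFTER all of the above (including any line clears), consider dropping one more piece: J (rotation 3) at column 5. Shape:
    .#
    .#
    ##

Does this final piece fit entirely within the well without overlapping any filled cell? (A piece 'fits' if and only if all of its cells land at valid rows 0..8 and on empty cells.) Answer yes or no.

Answer: yes

Derivation:
Drop 1: S rot0 at col 2 lands with bottom-row=0; cleared 0 line(s) (total 0); column heights now [0 0 1 2 2 0 0], max=2
Drop 2: T rot3 at col 0 lands with bottom-row=0; cleared 0 line(s) (total 0); column heights now [2 3 1 2 2 0 0], max=3
Drop 3: Z rot2 at col 2 lands with bottom-row=2; cleared 0 line(s) (total 0); column heights now [2 3 4 4 3 0 0], max=4
Test piece J rot3 at col 5 (width 2): heights before test = [2 3 4 4 3 0 0]; fits = True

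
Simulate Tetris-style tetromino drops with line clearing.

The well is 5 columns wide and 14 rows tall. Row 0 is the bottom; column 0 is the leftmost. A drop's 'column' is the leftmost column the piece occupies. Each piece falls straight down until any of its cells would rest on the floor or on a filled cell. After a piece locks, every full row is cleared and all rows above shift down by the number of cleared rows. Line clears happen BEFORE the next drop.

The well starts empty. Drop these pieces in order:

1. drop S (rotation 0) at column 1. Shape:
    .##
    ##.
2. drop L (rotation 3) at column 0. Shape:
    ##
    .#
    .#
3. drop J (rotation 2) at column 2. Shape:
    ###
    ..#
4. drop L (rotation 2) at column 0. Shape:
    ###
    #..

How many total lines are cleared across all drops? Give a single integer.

Answer: 0

Derivation:
Drop 1: S rot0 at col 1 lands with bottom-row=0; cleared 0 line(s) (total 0); column heights now [0 1 2 2 0], max=2
Drop 2: L rot3 at col 0 lands with bottom-row=1; cleared 0 line(s) (total 0); column heights now [4 4 2 2 0], max=4
Drop 3: J rot2 at col 2 lands with bottom-row=1; cleared 0 line(s) (total 0); column heights now [4 4 3 3 3], max=4
Drop 4: L rot2 at col 0 lands with bottom-row=4; cleared 0 line(s) (total 0); column heights now [6 6 6 3 3], max=6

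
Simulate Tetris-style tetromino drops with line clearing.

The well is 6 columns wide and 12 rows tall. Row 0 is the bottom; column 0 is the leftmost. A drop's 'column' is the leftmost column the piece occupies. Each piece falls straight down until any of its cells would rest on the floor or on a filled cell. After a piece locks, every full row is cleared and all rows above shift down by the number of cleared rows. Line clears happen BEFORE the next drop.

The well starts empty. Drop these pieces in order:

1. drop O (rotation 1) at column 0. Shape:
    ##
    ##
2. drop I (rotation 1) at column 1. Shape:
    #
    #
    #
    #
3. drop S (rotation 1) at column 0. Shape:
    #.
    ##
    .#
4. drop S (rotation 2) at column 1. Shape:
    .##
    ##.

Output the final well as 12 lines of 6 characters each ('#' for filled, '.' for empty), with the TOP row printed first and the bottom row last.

Drop 1: O rot1 at col 0 lands with bottom-row=0; cleared 0 line(s) (total 0); column heights now [2 2 0 0 0 0], max=2
Drop 2: I rot1 at col 1 lands with bottom-row=2; cleared 0 line(s) (total 0); column heights now [2 6 0 0 0 0], max=6
Drop 3: S rot1 at col 0 lands with bottom-row=6; cleared 0 line(s) (total 0); column heights now [9 8 0 0 0 0], max=9
Drop 4: S rot2 at col 1 lands with bottom-row=8; cleared 0 line(s) (total 0); column heights now [9 9 10 10 0 0], max=10

Answer: ......
......
..##..
###...
##....
.#....
.#....
.#....
.#....
.#....
##....
##....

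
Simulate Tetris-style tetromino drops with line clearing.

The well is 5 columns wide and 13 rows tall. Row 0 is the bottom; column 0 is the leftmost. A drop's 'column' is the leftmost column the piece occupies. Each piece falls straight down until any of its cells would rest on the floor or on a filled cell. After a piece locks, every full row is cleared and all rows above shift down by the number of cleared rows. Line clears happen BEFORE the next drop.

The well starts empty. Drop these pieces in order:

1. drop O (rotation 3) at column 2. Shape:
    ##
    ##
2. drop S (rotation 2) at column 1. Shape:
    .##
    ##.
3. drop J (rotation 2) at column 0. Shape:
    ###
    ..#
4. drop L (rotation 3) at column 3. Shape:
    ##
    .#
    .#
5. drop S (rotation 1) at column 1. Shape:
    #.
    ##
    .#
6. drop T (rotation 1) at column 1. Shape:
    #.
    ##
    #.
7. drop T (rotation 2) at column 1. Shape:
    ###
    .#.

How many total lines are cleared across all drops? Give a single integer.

Drop 1: O rot3 at col 2 lands with bottom-row=0; cleared 0 line(s) (total 0); column heights now [0 0 2 2 0], max=2
Drop 2: S rot2 at col 1 lands with bottom-row=2; cleared 0 line(s) (total 0); column heights now [0 3 4 4 0], max=4
Drop 3: J rot2 at col 0 lands with bottom-row=4; cleared 0 line(s) (total 0); column heights now [6 6 6 4 0], max=6
Drop 4: L rot3 at col 3 lands with bottom-row=2; cleared 0 line(s) (total 0); column heights now [6 6 6 5 5], max=6
Drop 5: S rot1 at col 1 lands with bottom-row=6; cleared 0 line(s) (total 0); column heights now [6 9 8 5 5], max=9
Drop 6: T rot1 at col 1 lands with bottom-row=9; cleared 0 line(s) (total 0); column heights now [6 12 11 5 5], max=12
Drop 7: T rot2 at col 1 lands with bottom-row=11; cleared 0 line(s) (total 0); column heights now [6 13 13 13 5], max=13

Answer: 0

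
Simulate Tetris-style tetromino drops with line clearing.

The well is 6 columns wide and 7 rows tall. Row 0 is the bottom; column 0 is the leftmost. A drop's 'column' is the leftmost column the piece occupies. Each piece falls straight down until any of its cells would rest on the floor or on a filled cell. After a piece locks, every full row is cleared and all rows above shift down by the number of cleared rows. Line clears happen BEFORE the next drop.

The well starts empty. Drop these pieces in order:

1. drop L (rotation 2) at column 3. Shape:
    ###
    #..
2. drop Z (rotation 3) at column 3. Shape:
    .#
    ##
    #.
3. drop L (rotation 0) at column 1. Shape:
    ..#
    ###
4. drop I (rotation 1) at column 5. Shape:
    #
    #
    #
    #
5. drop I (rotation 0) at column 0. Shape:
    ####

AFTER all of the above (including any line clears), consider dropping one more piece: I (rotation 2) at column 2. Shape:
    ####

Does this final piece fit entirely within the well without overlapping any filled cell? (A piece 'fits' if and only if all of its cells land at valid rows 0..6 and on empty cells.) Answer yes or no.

Answer: no

Derivation:
Drop 1: L rot2 at col 3 lands with bottom-row=0; cleared 0 line(s) (total 0); column heights now [0 0 0 2 2 2], max=2
Drop 2: Z rot3 at col 3 lands with bottom-row=2; cleared 0 line(s) (total 0); column heights now [0 0 0 4 5 2], max=5
Drop 3: L rot0 at col 1 lands with bottom-row=4; cleared 0 line(s) (total 0); column heights now [0 5 5 6 5 2], max=6
Drop 4: I rot1 at col 5 lands with bottom-row=2; cleared 0 line(s) (total 0); column heights now [0 5 5 6 5 6], max=6
Drop 5: I rot0 at col 0 lands with bottom-row=6; cleared 0 line(s) (total 0); column heights now [7 7 7 7 5 6], max=7
Test piece I rot2 at col 2 (width 4): heights before test = [7 7 7 7 5 6]; fits = False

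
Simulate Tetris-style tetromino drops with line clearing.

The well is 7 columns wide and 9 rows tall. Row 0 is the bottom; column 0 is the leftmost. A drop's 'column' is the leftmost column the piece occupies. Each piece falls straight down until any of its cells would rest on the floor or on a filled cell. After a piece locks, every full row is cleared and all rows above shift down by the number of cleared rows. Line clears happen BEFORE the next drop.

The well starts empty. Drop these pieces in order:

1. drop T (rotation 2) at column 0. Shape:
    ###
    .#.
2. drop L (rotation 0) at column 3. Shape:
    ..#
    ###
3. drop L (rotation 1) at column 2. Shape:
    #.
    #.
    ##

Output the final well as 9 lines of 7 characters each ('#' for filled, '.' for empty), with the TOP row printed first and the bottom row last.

Drop 1: T rot2 at col 0 lands with bottom-row=0; cleared 0 line(s) (total 0); column heights now [2 2 2 0 0 0 0], max=2
Drop 2: L rot0 at col 3 lands with bottom-row=0; cleared 0 line(s) (total 0); column heights now [2 2 2 1 1 2 0], max=2
Drop 3: L rot1 at col 2 lands with bottom-row=2; cleared 0 line(s) (total 0); column heights now [2 2 5 3 1 2 0], max=5

Answer: .......
.......
.......
.......
..#....
..#....
..##...
###..#.
.#.###.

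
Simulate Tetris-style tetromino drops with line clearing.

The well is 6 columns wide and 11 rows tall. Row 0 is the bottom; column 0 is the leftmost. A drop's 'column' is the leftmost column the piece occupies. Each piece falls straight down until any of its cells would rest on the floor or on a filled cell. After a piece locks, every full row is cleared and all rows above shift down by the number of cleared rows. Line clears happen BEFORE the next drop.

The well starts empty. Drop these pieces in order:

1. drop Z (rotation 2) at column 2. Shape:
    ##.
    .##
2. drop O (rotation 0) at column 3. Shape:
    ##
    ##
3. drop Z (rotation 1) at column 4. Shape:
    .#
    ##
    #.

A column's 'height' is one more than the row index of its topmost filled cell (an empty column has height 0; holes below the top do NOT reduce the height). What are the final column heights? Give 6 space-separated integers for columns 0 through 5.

Drop 1: Z rot2 at col 2 lands with bottom-row=0; cleared 0 line(s) (total 0); column heights now [0 0 2 2 1 0], max=2
Drop 2: O rot0 at col 3 lands with bottom-row=2; cleared 0 line(s) (total 0); column heights now [0 0 2 4 4 0], max=4
Drop 3: Z rot1 at col 4 lands with bottom-row=4; cleared 0 line(s) (total 0); column heights now [0 0 2 4 6 7], max=7

Answer: 0 0 2 4 6 7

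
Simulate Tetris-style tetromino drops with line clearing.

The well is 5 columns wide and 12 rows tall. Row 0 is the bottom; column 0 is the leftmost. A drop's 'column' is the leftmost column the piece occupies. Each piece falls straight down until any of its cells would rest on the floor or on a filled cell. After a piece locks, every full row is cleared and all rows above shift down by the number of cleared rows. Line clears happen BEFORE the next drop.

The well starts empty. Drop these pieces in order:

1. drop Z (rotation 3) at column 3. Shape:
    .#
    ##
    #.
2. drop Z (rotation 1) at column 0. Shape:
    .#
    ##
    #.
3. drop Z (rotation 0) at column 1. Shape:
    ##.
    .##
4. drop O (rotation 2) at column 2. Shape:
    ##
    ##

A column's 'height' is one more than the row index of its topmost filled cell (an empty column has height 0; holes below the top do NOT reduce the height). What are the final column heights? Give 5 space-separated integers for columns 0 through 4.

Drop 1: Z rot3 at col 3 lands with bottom-row=0; cleared 0 line(s) (total 0); column heights now [0 0 0 2 3], max=3
Drop 2: Z rot1 at col 0 lands with bottom-row=0; cleared 0 line(s) (total 0); column heights now [2 3 0 2 3], max=3
Drop 3: Z rot0 at col 1 lands with bottom-row=2; cleared 0 line(s) (total 0); column heights now [2 4 4 3 3], max=4
Drop 4: O rot2 at col 2 lands with bottom-row=4; cleared 0 line(s) (total 0); column heights now [2 4 6 6 3], max=6

Answer: 2 4 6 6 3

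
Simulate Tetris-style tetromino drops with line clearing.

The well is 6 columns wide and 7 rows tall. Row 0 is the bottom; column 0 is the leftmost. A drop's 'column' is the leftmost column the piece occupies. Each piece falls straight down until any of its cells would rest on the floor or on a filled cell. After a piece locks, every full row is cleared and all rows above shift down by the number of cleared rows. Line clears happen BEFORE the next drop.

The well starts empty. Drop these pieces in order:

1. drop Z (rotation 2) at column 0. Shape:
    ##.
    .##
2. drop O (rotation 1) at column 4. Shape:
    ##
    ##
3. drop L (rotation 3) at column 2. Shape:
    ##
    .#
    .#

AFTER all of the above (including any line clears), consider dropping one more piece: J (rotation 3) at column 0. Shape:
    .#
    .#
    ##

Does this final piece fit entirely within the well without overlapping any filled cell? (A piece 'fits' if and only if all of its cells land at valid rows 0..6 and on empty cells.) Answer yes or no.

Answer: yes

Derivation:
Drop 1: Z rot2 at col 0 lands with bottom-row=0; cleared 0 line(s) (total 0); column heights now [2 2 1 0 0 0], max=2
Drop 2: O rot1 at col 4 lands with bottom-row=0; cleared 0 line(s) (total 0); column heights now [2 2 1 0 2 2], max=2
Drop 3: L rot3 at col 2 lands with bottom-row=0; cleared 0 line(s) (total 0); column heights now [2 2 3 3 2 2], max=3
Test piece J rot3 at col 0 (width 2): heights before test = [2 2 3 3 2 2]; fits = True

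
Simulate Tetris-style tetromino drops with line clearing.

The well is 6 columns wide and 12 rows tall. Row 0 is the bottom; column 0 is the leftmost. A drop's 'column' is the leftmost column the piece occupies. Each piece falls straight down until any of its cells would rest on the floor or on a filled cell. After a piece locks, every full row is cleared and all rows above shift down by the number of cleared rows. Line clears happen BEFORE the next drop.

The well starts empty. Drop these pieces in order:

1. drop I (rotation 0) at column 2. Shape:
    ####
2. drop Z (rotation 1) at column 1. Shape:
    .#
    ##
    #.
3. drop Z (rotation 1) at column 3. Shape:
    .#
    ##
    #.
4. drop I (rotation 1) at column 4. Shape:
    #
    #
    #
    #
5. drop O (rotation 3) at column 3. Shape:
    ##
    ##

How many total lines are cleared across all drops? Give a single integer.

Drop 1: I rot0 at col 2 lands with bottom-row=0; cleared 0 line(s) (total 0); column heights now [0 0 1 1 1 1], max=1
Drop 2: Z rot1 at col 1 lands with bottom-row=0; cleared 0 line(s) (total 0); column heights now [0 2 3 1 1 1], max=3
Drop 3: Z rot1 at col 3 lands with bottom-row=1; cleared 0 line(s) (total 0); column heights now [0 2 3 3 4 1], max=4
Drop 4: I rot1 at col 4 lands with bottom-row=4; cleared 0 line(s) (total 0); column heights now [0 2 3 3 8 1], max=8
Drop 5: O rot3 at col 3 lands with bottom-row=8; cleared 0 line(s) (total 0); column heights now [0 2 3 10 10 1], max=10

Answer: 0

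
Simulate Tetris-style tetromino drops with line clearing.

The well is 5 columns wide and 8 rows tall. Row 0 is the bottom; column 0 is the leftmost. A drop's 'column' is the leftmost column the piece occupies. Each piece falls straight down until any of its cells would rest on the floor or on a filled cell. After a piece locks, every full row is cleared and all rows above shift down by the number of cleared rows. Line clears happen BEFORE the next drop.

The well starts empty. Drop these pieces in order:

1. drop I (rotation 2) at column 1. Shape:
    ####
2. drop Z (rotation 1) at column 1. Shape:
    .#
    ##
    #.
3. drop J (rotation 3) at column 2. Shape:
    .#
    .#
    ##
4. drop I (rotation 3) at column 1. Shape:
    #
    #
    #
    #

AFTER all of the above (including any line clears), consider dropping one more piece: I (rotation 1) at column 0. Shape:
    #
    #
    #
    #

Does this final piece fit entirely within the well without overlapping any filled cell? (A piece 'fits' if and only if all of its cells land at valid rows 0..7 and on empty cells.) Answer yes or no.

Drop 1: I rot2 at col 1 lands with bottom-row=0; cleared 0 line(s) (total 0); column heights now [0 1 1 1 1], max=1
Drop 2: Z rot1 at col 1 lands with bottom-row=1; cleared 0 line(s) (total 0); column heights now [0 3 4 1 1], max=4
Drop 3: J rot3 at col 2 lands with bottom-row=4; cleared 0 line(s) (total 0); column heights now [0 3 5 7 1], max=7
Drop 4: I rot3 at col 1 lands with bottom-row=3; cleared 0 line(s) (total 0); column heights now [0 7 5 7 1], max=7
Test piece I rot1 at col 0 (width 1): heights before test = [0 7 5 7 1]; fits = True

Answer: yes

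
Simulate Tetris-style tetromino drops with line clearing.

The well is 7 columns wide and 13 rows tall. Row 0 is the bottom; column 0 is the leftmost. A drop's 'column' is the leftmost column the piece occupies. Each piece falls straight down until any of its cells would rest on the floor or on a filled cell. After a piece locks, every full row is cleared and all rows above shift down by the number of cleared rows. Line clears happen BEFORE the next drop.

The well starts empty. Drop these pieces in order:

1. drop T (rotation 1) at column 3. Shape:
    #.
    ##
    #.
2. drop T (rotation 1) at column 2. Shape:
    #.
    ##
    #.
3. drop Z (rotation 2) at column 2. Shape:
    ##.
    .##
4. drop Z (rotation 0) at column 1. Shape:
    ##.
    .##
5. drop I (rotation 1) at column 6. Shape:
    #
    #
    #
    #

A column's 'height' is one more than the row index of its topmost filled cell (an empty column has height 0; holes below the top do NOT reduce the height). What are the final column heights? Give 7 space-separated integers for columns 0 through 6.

Answer: 0 8 8 7 5 0 4

Derivation:
Drop 1: T rot1 at col 3 lands with bottom-row=0; cleared 0 line(s) (total 0); column heights now [0 0 0 3 2 0 0], max=3
Drop 2: T rot1 at col 2 lands with bottom-row=2; cleared 0 line(s) (total 0); column heights now [0 0 5 4 2 0 0], max=5
Drop 3: Z rot2 at col 2 lands with bottom-row=4; cleared 0 line(s) (total 0); column heights now [0 0 6 6 5 0 0], max=6
Drop 4: Z rot0 at col 1 lands with bottom-row=6; cleared 0 line(s) (total 0); column heights now [0 8 8 7 5 0 0], max=8
Drop 5: I rot1 at col 6 lands with bottom-row=0; cleared 0 line(s) (total 0); column heights now [0 8 8 7 5 0 4], max=8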